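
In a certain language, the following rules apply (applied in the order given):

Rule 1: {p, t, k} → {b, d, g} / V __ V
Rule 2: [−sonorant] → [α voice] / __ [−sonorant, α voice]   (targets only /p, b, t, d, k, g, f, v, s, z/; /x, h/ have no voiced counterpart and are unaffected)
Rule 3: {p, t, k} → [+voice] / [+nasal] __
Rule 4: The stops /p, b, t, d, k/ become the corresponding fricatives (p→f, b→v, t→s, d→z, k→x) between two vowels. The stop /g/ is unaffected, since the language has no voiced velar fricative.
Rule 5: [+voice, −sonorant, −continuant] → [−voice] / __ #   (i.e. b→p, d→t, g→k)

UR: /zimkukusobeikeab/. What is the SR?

Rule 1 (intervocalic voicing): /k/ is a voiceless stop between vowels /u/ and /u/, so it voices to [g]. /k/ is a voiceless stop between vowels /i/ and /e/, so it voices to [g]. /zimkukusobeikeab/ → zimkugusobeigeab.
Rule 2 (regressive voicing assimilation): no segment meets the environment; /zimkugusobeigeab/ is unchanged.
Rule 3 (post-nasal voicing): /k/ is a voiceless stop immediately after the nasal /m/, so it voices to [g]. /zimkugusobeigeab/ → zimgugusobeigeab.
Rule 4 (intervocalic spirantization): /b/ is a stop between vowels /o/ and /e/, so it spirantizes to the fricative [v]. /zimgugusobeigeab/ → zimgugusoveigeab.
Rule 5 (final devoicing): /b/ is a voiced stop in word-final position, so it devoices to [p]. /zimgugusoveigeab/ → zimgugusoveigeap.

zimgugusoveigeap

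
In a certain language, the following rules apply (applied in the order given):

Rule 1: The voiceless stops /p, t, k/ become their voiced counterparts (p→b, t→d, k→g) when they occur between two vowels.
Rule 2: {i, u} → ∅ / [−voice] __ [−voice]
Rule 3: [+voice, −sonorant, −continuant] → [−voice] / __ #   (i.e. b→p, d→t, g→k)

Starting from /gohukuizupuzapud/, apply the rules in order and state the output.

Rule 1 (intervocalic voicing): /k/ is a voiceless stop between vowels /u/ and /u/, so it voices to [g]. /p/ is a voiceless stop between vowels /u/ and /u/, so it voices to [b]. /p/ is a voiceless stop between vowels /a/ and /u/, so it voices to [b]. /gohukuizupuzapud/ → gohuguizubuzabud.
Rule 2 (high vowel syncope): no segment meets the environment; /gohuguizubuzabud/ is unchanged.
Rule 3 (final devoicing): /d/ is a voiced stop in word-final position, so it devoices to [t]. /gohuguizubuzabud/ → gohuguizubuzabut.

gohuguizubuzabut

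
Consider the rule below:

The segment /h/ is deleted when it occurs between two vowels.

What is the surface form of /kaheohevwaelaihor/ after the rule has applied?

kaeoevwaelaior

/h/ occurs between vowels /a/ and /e/, so it deletes.
/h/ occurs between vowels /o/ and /e/, so it deletes.
/h/ occurs between vowels /i/ and /o/, so it deletes.
Surface form: [kaeoevwaelaior].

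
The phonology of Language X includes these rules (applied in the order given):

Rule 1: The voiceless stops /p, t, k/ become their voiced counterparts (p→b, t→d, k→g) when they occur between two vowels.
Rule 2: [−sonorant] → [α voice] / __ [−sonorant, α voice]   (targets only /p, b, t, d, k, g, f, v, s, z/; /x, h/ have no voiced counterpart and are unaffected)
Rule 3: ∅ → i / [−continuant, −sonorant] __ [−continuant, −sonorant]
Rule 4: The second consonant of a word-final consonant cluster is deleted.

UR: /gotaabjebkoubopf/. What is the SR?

Rule 1 (intervocalic voicing): /t/ is a voiceless stop between vowels /o/ and /a/, so it voices to [d]. /gotaabjebkoubopf/ → godaabjebkoubopf.
Rule 2 (regressive voicing assimilation): /b/ precedes the voiceless obstruent /k/, so it devoices to [p] by assimilation. /godaabjebkoubopf/ → godaabjepkoubopf.
Rule 3 (stop-cluster i-epenthesis): /p/ and /k/ form a stop–stop cluster, so [i] is inserted between them. /godaabjepkoubopf/ → godaabjepikoubopf.
Rule 4 (final cluster simplification): /f/ is the second consonant of a word-final cluster /pf/, so it deletes. /godaabjepikoubopf/ → godaabjepikoubop.

godaabjepikoubop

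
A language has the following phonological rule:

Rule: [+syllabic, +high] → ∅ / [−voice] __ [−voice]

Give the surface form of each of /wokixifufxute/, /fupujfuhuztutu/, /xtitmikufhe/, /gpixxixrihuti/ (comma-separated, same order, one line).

/wokixifufxute/: /i/ is a high vowel flanked by voiceless consonants /k/ and /x/, so it deletes. /i/ is a high vowel flanked by voiceless consonants /x/ and /f/, so it deletes. /u/ is a high vowel flanked by voiceless consonants /f/ and /f/, so it deletes. /u/ is a high vowel flanked by voiceless consonants /x/ and /t/, so it deletes. → [wokxffxte].
/fupujfuhuztutu/: /u/ is a high vowel flanked by voiceless consonants /f/ and /p/, so it deletes. /u/ is a high vowel flanked by voiceless consonants /f/ and /h/, so it deletes. /u/ is a high vowel flanked by voiceless consonants /t/ and /t/, so it deletes. → [fpujfhuzttu].
/xtitmikufhe/: /i/ is a high vowel flanked by voiceless consonants /t/ and /t/, so it deletes. /u/ is a high vowel flanked by voiceless consonants /k/ and /f/, so it deletes. → [xttmikfhe].
/gpixxixrihuti/: /i/ is a high vowel flanked by voiceless consonants /p/ and /x/, so it deletes. /i/ is a high vowel flanked by voiceless consonants /x/ and /x/, so it deletes. /u/ is a high vowel flanked by voiceless consonants /h/ and /t/, so it deletes. → [gpxxxrihti].

wokxffxte, fpujfhuzttu, xttmikfhe, gpxxxrihti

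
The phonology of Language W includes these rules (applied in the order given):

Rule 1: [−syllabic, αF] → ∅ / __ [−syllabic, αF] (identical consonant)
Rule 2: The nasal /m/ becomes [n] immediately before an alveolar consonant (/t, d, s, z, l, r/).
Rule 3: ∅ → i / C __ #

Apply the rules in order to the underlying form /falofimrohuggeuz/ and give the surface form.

Rule 1 (degemination): /gg/ is a geminate; the first /g/ deletes. /falofimrohuggeuz/ → falofimrohugeuz.
Rule 2 (nasal place assimilation): /m/ precedes the alveolar consonant /r/, so it assimilates in place to [n]. /falofimrohugeuz/ → falofinrohugeuz.
Rule 3 (final i-epenthesis): the form ends in the consonant /z/, so [i] is inserted word-finally. /falofinrohugeuz/ → falofinrohugeuzi.

falofinrohugeuzi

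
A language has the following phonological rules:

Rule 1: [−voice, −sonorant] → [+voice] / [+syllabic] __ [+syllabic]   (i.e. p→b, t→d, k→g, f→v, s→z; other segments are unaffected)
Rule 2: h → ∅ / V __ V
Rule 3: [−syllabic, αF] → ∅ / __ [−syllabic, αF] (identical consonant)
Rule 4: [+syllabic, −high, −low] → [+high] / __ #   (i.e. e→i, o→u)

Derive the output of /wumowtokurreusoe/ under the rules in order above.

Rule 1 (intervocalic voicing): /k/ is a voiceless obstruent between vowels /o/ and /u/, so it voices to [g]. /s/ is a voiceless obstruent between vowels /u/ and /o/, so it voices to [z]. /wumowtokurreusoe/ → wumowtogurreuzoe.
Rule 2 (intervocalic h-deletion): no segment meets the environment; /wumowtogurreuzoe/ is unchanged.
Rule 3 (degemination): /rr/ is a geminate; the first /r/ deletes. /wumowtogurreuzoe/ → wumowtogureuzoe.
Rule 4 (final vowel raising): /e/ is a mid vowel in word-final position, so it raises to [i]. /wumowtogureuzoe/ → wumowtogureuzoi.

wumowtogureuzoi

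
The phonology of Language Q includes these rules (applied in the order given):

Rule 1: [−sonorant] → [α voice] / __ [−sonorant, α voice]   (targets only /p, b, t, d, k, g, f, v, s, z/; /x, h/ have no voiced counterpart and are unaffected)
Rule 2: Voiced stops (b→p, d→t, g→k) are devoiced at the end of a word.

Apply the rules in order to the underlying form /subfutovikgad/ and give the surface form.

Rule 1 (regressive voicing assimilation): /b/ precedes the voiceless obstruent /f/, so it devoices to [p] by assimilation. /k/ precedes the voiced obstruent /g/, so it voices to [g] by assimilation. /subfutovikgad/ → supfutoviggad.
Rule 2 (final devoicing): /d/ is a voiced stop in word-final position, so it devoices to [t]. /supfutoviggad/ → supfutoviggat.

supfutoviggat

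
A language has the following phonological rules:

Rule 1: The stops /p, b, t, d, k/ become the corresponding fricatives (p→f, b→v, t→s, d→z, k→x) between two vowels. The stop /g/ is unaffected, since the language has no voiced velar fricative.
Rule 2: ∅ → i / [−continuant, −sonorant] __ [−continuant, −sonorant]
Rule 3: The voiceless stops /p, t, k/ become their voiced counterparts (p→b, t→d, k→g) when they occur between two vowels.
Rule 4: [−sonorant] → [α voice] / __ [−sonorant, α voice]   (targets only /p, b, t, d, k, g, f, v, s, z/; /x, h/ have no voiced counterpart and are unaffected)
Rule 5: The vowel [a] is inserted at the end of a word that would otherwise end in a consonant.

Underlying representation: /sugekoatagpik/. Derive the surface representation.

Rule 1 (intervocalic spirantization): /k/ is a stop between vowels /e/ and /o/, so it spirantizes to the fricative [x]. /t/ is a stop between vowels /a/ and /a/, so it spirantizes to the fricative [s]. /sugekoatagpik/ → sugexoasagpik.
Rule 2 (stop-cluster i-epenthesis): /g/ and /p/ form a stop–stop cluster, so [i] is inserted between them. /sugexoasagpik/ → sugexoasagipik.
Rule 3 (intervocalic voicing): /p/ is a voiceless stop between vowels /i/ and /i/, so it voices to [b]. /sugexoasagipik/ → sugexoasagibik.
Rule 4 (regressive voicing assimilation): no segment meets the environment; /sugexoasagibik/ is unchanged.
Rule 5 (final a-epenthesis): the form ends in the consonant /k/, so [a] is inserted word-finally. /sugexoasagibik/ → sugexoasagibika.

sugexoasagibika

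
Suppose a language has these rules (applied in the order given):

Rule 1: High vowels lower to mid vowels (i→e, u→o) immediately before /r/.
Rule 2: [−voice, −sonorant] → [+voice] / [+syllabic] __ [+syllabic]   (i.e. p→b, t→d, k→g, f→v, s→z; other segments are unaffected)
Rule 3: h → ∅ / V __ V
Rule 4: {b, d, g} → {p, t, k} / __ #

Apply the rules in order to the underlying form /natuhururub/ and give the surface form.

naduororup

Rule 1 (pre-rhotic lowering): /u/ is a high vowel immediately before /r/, so it lowers to [o]. /u/ is a high vowel immediately before /r/, so it lowers to [o]. /natuhururub/ → natuhororub.
Rule 2 (intervocalic voicing): /t/ is a voiceless obstruent between vowels /a/ and /u/, so it voices to [d]. /natuhororub/ → naduhororub.
Rule 3 (intervocalic h-deletion): /h/ occurs between vowels /u/ and /o/, so it deletes. /naduhororub/ → naduororub.
Rule 4 (final devoicing): /b/ is a voiced stop in word-final position, so it devoices to [p]. /naduororub/ → naduororup.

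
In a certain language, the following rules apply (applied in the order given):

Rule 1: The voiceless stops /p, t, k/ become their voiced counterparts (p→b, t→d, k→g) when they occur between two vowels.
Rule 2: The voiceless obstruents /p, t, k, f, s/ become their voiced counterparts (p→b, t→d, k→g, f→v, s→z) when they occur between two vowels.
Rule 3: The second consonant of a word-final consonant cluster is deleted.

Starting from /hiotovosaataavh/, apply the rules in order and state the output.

hiodovozaadaav

Rule 1 (intervocalic voicing): /t/ is a voiceless stop between vowels /o/ and /o/, so it voices to [d]. /t/ is a voiceless stop between vowels /a/ and /a/, so it voices to [d]. /hiotovosaataavh/ → hiodovosaadaavh.
Rule 2 (intervocalic voicing): /s/ is a voiceless obstruent between vowels /o/ and /a/, so it voices to [z]. /hiodovosaadaavh/ → hiodovozaadaavh.
Rule 3 (final cluster simplification): /h/ is the second consonant of a word-final cluster /vh/, so it deletes. /hiodovozaadaavh/ → hiodovozaadaav.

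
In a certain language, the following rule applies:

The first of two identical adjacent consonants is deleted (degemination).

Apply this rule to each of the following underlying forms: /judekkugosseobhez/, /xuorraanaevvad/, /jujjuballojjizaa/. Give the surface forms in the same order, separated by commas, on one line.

judekugoseobhez, xuoraanaevad, jujubalojizaa

/judekkugosseobhez/: /kk/ is a geminate; the first /k/ deletes. /ss/ is a geminate; the first /s/ deletes. → [judekugoseobhez].
/xuorraanaevvad/: /rr/ is a geminate; the first /r/ deletes. /vv/ is a geminate; the first /v/ deletes. → [xuoraanaevad].
/jujjuballojjizaa/: /jj/ is a geminate; the first /j/ deletes. /ll/ is a geminate; the first /l/ deletes. /jj/ is a geminate; the first /j/ deletes. → [jujubalojizaa].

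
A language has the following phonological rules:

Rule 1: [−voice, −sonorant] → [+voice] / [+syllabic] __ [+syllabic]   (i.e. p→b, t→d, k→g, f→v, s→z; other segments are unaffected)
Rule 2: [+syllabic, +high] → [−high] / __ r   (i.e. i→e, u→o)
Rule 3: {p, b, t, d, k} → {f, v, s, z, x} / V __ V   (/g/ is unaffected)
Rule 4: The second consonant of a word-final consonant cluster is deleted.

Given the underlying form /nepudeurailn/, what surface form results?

nevuzeorail

Rule 1 (intervocalic voicing): /p/ is a voiceless obstruent between vowels /e/ and /u/, so it voices to [b]. /nepudeurailn/ → nebudeurailn.
Rule 2 (pre-rhotic lowering): /u/ is a high vowel immediately before /r/, so it lowers to [o]. /nebudeurailn/ → nebudeorailn.
Rule 3 (intervocalic spirantization): /b/ is a stop between vowels /e/ and /u/, so it spirantizes to the fricative [v]. /d/ is a stop between vowels /u/ and /e/, so it spirantizes to the fricative [z]. /nebudeorailn/ → nevuzeorailn.
Rule 4 (final cluster simplification): /n/ is the second consonant of a word-final cluster /ln/, so it deletes. /nevuzeorailn/ → nevuzeorail.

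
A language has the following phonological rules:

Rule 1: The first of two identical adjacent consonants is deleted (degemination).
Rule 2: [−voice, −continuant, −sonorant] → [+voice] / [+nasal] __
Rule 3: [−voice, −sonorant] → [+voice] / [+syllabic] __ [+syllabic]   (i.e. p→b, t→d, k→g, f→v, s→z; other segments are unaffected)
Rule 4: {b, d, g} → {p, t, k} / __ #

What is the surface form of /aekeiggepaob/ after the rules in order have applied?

Rule 1 (degemination): /gg/ is a geminate; the first /g/ deletes. /aekeiggepaob/ → aekeigepaob.
Rule 2 (post-nasal voicing): no segment meets the environment; /aekeigepaob/ is unchanged.
Rule 3 (intervocalic voicing): /k/ is a voiceless obstruent between vowels /e/ and /e/, so it voices to [g]. /p/ is a voiceless obstruent between vowels /e/ and /a/, so it voices to [b]. /aekeigepaob/ → aegeigebaob.
Rule 4 (final devoicing): /b/ is a voiced stop in word-final position, so it devoices to [p]. /aegeigebaob/ → aegeigebaop.

aegeigebaop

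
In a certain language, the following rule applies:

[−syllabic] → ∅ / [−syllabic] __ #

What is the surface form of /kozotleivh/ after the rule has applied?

/h/ is the second consonant of a word-final cluster /vh/, so it deletes.
The other instances of /k/, /z/, /t/, /l/, /v/ do not occur in the required environment and remain unchanged.
Surface form: [kozotleiv].

kozotleiv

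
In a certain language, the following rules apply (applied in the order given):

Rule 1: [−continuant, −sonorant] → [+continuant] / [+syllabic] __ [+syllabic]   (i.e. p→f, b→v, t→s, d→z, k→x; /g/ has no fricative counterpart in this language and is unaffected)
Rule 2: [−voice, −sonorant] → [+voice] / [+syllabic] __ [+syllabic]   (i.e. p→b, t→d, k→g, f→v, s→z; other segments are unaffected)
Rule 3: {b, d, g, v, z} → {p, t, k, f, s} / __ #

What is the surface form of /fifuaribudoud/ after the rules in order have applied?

Rule 1 (intervocalic spirantization): /b/ is a stop between vowels /i/ and /u/, so it spirantizes to the fricative [v]. /d/ is a stop between vowels /u/ and /o/, so it spirantizes to the fricative [z]. /fifuaribudoud/ → fifuarivuzoud.
Rule 2 (intervocalic voicing): /f/ is a voiceless obstruent between vowels /i/ and /u/, so it voices to [v]. /fifuarivuzoud/ → fivuarivuzoud.
Rule 3 (final devoicing): /d/ is a voiced obstruent in word-final position, so it devoices to [t]. /fivuarivuzoud/ → fivuarivuzout.

fivuarivuzout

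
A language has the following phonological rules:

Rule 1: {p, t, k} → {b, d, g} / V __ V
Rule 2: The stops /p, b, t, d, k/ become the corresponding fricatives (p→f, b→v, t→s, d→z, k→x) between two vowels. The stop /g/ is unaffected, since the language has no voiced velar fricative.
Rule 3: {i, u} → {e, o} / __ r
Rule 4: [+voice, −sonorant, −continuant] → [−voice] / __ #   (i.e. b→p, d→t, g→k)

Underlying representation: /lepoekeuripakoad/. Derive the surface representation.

levoegeorivagoat

Rule 1 (intervocalic voicing): /p/ is a voiceless stop between vowels /e/ and /o/, so it voices to [b]. /k/ is a voiceless stop between vowels /e/ and /e/, so it voices to [g]. /p/ is a voiceless stop between vowels /i/ and /a/, so it voices to [b]. /k/ is a voiceless stop between vowels /a/ and /o/, so it voices to [g]. /lepoekeuripakoad/ → leboegeuribagoad.
Rule 2 (intervocalic spirantization): /b/ is a stop between vowels /e/ and /o/, so it spirantizes to the fricative [v]. /b/ is a stop between vowels /i/ and /a/, so it spirantizes to the fricative [v]. /leboegeuribagoad/ → levoegeurivagoad.
Rule 3 (pre-rhotic lowering): /u/ is a high vowel immediately before /r/, so it lowers to [o]. /levoegeurivagoad/ → levoegeorivagoad.
Rule 4 (final devoicing): /d/ is a voiced stop in word-final position, so it devoices to [t]. /levoegeorivagoad/ → levoegeorivagoat.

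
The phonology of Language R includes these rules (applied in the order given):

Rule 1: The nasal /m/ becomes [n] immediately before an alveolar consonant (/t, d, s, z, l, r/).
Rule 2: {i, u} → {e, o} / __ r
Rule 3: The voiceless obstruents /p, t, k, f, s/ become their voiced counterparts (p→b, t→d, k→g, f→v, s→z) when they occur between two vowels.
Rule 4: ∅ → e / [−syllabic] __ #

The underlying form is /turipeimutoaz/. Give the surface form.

toribeimudoaze

Rule 1 (nasal place assimilation): no segment meets the environment; /turipeimutoaz/ is unchanged.
Rule 2 (pre-rhotic lowering): /u/ is a high vowel immediately before /r/, so it lowers to [o]. /turipeimutoaz/ → toripeimutoaz.
Rule 3 (intervocalic voicing): /p/ is a voiceless obstruent between vowels /i/ and /e/, so it voices to [b]. /t/ is a voiceless obstruent between vowels /u/ and /o/, so it voices to [d]. /toripeimutoaz/ → toribeimudoaz.
Rule 4 (final e-epenthesis): the form ends in the consonant /z/, so [e] is inserted word-finally. /toribeimudoaz/ → toribeimudoaze.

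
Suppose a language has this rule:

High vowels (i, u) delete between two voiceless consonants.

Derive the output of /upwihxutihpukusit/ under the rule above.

/u/ is a high vowel flanked by voiceless consonants /x/ and /t/, so it deletes.
/i/ is a high vowel flanked by voiceless consonants /t/ and /h/, so it deletes.
/u/ is a high vowel flanked by voiceless consonants /p/ and /k/, so it deletes.
/u/ is a high vowel flanked by voiceless consonants /k/ and /s/, so it deletes.
/i/ is a high vowel flanked by voiceless consonants /s/ and /t/, so it deletes.
The other instances of /u/, /i/ do not occur in the required environment and remain unchanged.
Surface form: [upwihxthpkst].

upwihxthpkst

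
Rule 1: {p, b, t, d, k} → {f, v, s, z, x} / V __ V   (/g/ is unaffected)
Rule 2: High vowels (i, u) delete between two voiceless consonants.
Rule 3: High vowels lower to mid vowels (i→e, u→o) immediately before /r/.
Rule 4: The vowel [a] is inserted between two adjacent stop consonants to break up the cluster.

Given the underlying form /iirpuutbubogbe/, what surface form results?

ierpuutabuvogabe

Rule 1 (intervocalic spirantization): /b/ is a stop between vowels /u/ and /o/, so it spirantizes to the fricative [v]. /iirpuutbubogbe/ → iirpuutbuvogbe.
Rule 2 (high vowel syncope): no segment meets the environment; /iirpuutbuvogbe/ is unchanged.
Rule 3 (pre-rhotic lowering): /i/ is a high vowel immediately before /r/, so it lowers to [e]. /iirpuutbuvogbe/ → ierpuutbuvogbe.
Rule 4 (stop-cluster a-epenthesis): /t/ and /b/ form a stop–stop cluster, so [a] is inserted between them. /g/ and /b/ form a stop–stop cluster, so [a] is inserted between them. /ierpuutbuvogbe/ → ierpuutabuvogabe.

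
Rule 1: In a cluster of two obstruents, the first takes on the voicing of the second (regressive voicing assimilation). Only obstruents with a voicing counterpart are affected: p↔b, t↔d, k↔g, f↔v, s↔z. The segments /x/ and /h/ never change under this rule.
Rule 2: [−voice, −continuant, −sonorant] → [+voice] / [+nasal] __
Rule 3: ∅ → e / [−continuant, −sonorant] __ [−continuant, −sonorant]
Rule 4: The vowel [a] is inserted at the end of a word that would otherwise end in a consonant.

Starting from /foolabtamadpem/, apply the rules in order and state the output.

foolapetamatepema

Rule 1 (regressive voicing assimilation): /b/ precedes the voiceless obstruent /t/, so it devoices to [p] by assimilation. /d/ precedes the voiceless obstruent /p/, so it devoices to [t] by assimilation. /foolabtamadpem/ → foolaptamatpem.
Rule 2 (post-nasal voicing): no segment meets the environment; /foolaptamatpem/ is unchanged.
Rule 3 (stop-cluster e-epenthesis): /p/ and /t/ form a stop–stop cluster, so [e] is inserted between them. /t/ and /p/ form a stop–stop cluster, so [e] is inserted between them. /foolaptamatpem/ → foolapetamatepem.
Rule 4 (final a-epenthesis): the form ends in the consonant /m/, so [a] is inserted word-finally. /foolapetamatepem/ → foolapetamatepema.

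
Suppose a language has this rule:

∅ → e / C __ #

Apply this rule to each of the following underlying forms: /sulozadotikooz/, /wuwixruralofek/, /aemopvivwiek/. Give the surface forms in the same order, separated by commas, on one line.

sulozadotikooze, wuwixruralofeke, aemopvivwieke

/sulozadotikooz/: the form ends in the consonant /z/, so [e] is inserted word-finally. → [sulozadotikooze].
/wuwixruralofek/: the form ends in the consonant /k/, so [e] is inserted word-finally. → [wuwixruralofeke].
/aemopvivwiek/: the form ends in the consonant /k/, so [e] is inserted word-finally. → [aemopvivwieke].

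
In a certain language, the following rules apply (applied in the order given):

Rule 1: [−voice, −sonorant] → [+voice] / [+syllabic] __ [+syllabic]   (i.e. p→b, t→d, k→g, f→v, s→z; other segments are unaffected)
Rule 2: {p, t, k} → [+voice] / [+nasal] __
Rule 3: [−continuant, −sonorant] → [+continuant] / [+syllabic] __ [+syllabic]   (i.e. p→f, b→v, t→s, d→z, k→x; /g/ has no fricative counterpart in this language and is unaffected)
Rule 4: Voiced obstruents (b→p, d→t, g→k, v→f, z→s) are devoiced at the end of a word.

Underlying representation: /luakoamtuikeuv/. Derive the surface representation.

luagoamduigeuf

Rule 1 (intervocalic voicing): /k/ is a voiceless obstruent between vowels /a/ and /o/, so it voices to [g]. /k/ is a voiceless obstruent between vowels /i/ and /e/, so it voices to [g]. /luakoamtuikeuv/ → luagoamtuigeuv.
Rule 2 (post-nasal voicing): /t/ is a voiceless stop immediately after the nasal /m/, so it voices to [d]. /luagoamtuigeuv/ → luagoamduigeuv.
Rule 3 (intervocalic spirantization): no segment meets the environment; /luagoamduigeuv/ is unchanged.
Rule 4 (final devoicing): /v/ is a voiced obstruent in word-final position, so it devoices to [f]. /luagoamduigeuv/ → luagoamduigeuf.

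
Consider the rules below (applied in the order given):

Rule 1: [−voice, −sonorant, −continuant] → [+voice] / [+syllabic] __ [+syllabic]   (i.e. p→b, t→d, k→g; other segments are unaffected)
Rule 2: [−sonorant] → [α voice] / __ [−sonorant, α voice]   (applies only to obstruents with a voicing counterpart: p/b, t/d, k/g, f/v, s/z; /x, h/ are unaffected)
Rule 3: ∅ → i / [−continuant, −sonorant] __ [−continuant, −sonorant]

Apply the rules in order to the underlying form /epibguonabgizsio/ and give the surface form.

Rule 1 (intervocalic voicing): /p/ is a voiceless stop between vowels /e/ and /i/, so it voices to [b]. /epibguonabgizsio/ → ebibguonabgizsio.
Rule 2 (regressive voicing assimilation): /z/ precedes the voiceless obstruent /s/, so it devoices to [s] by assimilation. /ebibguonabgizsio/ → ebibguonabgissio.
Rule 3 (stop-cluster i-epenthesis): /b/ and /g/ form a stop–stop cluster, so [i] is inserted between them. /b/ and /g/ form a stop–stop cluster, so [i] is inserted between them. /ebibguonabgissio/ → ebibiguonabigissio.

ebibiguonabigissio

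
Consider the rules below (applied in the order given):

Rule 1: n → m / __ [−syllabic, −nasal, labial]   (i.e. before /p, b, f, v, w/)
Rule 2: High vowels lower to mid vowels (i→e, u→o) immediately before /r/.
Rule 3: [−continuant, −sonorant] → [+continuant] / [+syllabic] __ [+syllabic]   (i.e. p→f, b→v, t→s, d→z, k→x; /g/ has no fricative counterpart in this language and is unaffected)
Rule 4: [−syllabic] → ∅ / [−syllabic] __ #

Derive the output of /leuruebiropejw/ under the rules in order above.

Rule 1 (nasal place assimilation): no segment meets the environment; /leuruebiropejw/ is unchanged.
Rule 2 (pre-rhotic lowering): /u/ is a high vowel immediately before /r/, so it lowers to [o]. /i/ is a high vowel immediately before /r/, so it lowers to [e]. /leuruebiropejw/ → leorueberopejw.
Rule 3 (intervocalic spirantization): /b/ is a stop between vowels /e/ and /e/, so it spirantizes to the fricative [v]. /p/ is a stop between vowels /o/ and /e/, so it spirantizes to the fricative [f]. /leorueberopejw/ → leorueverofejw.
Rule 4 (final cluster simplification): /w/ is the second consonant of a word-final cluster /jw/, so it deletes. /leorueverofejw/ → leorueverofej.

leorueverofej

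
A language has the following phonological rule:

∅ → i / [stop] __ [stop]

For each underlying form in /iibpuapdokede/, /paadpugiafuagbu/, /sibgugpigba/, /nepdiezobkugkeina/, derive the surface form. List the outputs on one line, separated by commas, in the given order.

iibipuapidokede, paadipugiafuagibu, sibigugipigiba, nepidiezobikugikeina

/iibpuapdokede/: /b/ and /p/ form a stop–stop cluster, so [i] is inserted between them. /p/ and /d/ form a stop–stop cluster, so [i] is inserted between them. → [iibipuapidokede].
/paadpugiafuagbu/: /d/ and /p/ form a stop–stop cluster, so [i] is inserted between them. /g/ and /b/ form a stop–stop cluster, so [i] is inserted between them. → [paadipugiafuagibu].
/sibgugpigba/: /b/ and /g/ form a stop–stop cluster, so [i] is inserted between them. /g/ and /p/ form a stop–stop cluster, so [i] is inserted between them. /g/ and /b/ form a stop–stop cluster, so [i] is inserted between them. → [sibigugipigiba].
/nepdiezobkugkeina/: /p/ and /d/ form a stop–stop cluster, so [i] is inserted between them. /b/ and /k/ form a stop–stop cluster, so [i] is inserted between them. /g/ and /k/ form a stop–stop cluster, so [i] is inserted between them. → [nepidiezobikugikeina].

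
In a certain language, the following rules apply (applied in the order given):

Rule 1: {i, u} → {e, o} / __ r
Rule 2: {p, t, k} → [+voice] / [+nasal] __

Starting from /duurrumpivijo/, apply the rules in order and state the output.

duorrumbivijo

Rule 1 (pre-rhotic lowering): /u/ is a high vowel immediately before /r/, so it lowers to [o]. /duurrumpivijo/ → duorrumpivijo.
Rule 2 (post-nasal voicing): /p/ is a voiceless stop immediately after the nasal /m/, so it voices to [b]. /duorrumpivijo/ → duorrumbivijo.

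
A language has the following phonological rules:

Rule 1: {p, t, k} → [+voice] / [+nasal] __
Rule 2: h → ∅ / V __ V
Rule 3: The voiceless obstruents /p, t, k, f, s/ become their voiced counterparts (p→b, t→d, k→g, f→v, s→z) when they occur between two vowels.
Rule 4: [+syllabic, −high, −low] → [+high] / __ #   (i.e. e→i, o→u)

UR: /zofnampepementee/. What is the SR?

zofnambebemendei

Rule 1 (post-nasal voicing): /p/ is a voiceless stop immediately after the nasal /m/, so it voices to [b]. /t/ is a voiceless stop immediately after the nasal /n/, so it voices to [d]. /zofnampepementee/ → zofnambepemendee.
Rule 2 (intervocalic h-deletion): no segment meets the environment; /zofnambepemendee/ is unchanged.
Rule 3 (intervocalic voicing): /p/ is a voiceless obstruent between vowels /e/ and /e/, so it voices to [b]. /zofnambepemendee/ → zofnambebemendee.
Rule 4 (final vowel raising): /e/ is a mid vowel in word-final position, so it raises to [i]. /zofnambebemendee/ → zofnambebemendei.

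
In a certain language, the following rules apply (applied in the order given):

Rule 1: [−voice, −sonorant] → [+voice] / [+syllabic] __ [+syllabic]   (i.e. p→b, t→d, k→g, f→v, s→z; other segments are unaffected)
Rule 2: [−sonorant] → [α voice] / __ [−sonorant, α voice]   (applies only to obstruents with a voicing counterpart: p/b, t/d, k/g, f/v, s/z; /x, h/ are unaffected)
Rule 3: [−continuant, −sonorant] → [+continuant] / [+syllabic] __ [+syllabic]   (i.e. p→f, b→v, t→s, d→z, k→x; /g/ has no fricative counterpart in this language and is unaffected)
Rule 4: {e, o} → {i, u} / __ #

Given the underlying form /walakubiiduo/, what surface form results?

walaguviizuu

Rule 1 (intervocalic voicing): /k/ is a voiceless obstruent between vowels /a/ and /u/, so it voices to [g]. /walakubiiduo/ → walagubiiduo.
Rule 2 (regressive voicing assimilation): no segment meets the environment; /walagubiiduo/ is unchanged.
Rule 3 (intervocalic spirantization): /b/ is a stop between vowels /u/ and /i/, so it spirantizes to the fricative [v]. /d/ is a stop between vowels /i/ and /u/, so it spirantizes to the fricative [z]. /walagubiiduo/ → walaguviizuo.
Rule 4 (final vowel raising): /o/ is a mid vowel in word-final position, so it raises to [u]. /walaguviizuo/ → walaguviizuu.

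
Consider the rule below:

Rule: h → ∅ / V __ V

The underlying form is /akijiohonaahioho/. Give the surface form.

akijioonaaioo

/h/ occurs between vowels /o/ and /o/, so it deletes.
/h/ occurs between vowels /a/ and /i/, so it deletes.
/h/ occurs between vowels /o/ and /o/, so it deletes.
Surface form: [akijioonaaioo].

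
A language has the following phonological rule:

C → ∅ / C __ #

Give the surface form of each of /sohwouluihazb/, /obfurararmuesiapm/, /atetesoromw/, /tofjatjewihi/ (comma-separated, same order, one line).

sohwouluihaz, obfurararmuesiap, atetesorom, tofjatjewihi

/sohwouluihazb/: /b/ is the second consonant of a word-final cluster /zb/, so it deletes. → [sohwouluihaz].
/obfurararmuesiapm/: /m/ is the second consonant of a word-final cluster /pm/, so it deletes. → [obfurararmuesiap].
/atetesoromw/: /w/ is the second consonant of a word-final cluster /mw/, so it deletes. → [atetesorom].
/tofjatjewihi/: the rule's environment is not met; surfaces unchanged as [tofjatjewihi].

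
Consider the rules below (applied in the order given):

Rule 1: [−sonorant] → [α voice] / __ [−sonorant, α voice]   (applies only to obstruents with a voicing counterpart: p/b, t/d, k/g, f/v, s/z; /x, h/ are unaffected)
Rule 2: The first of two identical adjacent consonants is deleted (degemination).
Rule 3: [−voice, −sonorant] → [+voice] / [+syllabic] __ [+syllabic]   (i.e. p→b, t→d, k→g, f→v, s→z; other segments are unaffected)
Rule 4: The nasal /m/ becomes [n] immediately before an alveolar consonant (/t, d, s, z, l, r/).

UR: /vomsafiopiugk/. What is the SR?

vonsaviobiuk

Rule 1 (regressive voicing assimilation): /g/ precedes the voiceless obstruent /k/, so it devoices to [k] by assimilation. /vomsafiopiugk/ → vomsafiopiukk.
Rule 2 (degemination): /kk/ is a geminate; the first /k/ deletes. /vomsafiopiukk/ → vomsafiopiuk.
Rule 3 (intervocalic voicing): /f/ is a voiceless obstruent between vowels /a/ and /i/, so it voices to [v]. /p/ is a voiceless obstruent between vowels /o/ and /i/, so it voices to [b]. /vomsafiopiuk/ → vomsaviobiuk.
Rule 4 (nasal place assimilation): /m/ precedes the alveolar consonant /s/, so it assimilates in place to [n]. /vomsaviobiuk/ → vonsaviobiuk.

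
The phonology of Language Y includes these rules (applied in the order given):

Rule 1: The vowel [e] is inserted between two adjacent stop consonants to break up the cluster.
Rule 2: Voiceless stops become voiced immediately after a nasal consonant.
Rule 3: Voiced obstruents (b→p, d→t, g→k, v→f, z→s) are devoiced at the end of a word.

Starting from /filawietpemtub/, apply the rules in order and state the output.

Rule 1 (stop-cluster e-epenthesis): /t/ and /p/ form a stop–stop cluster, so [e] is inserted between them. /filawietpemtub/ → filawietepemtub.
Rule 2 (post-nasal voicing): /t/ is a voiceless stop immediately after the nasal /m/, so it voices to [d]. /filawietepemtub/ → filawietepemdub.
Rule 3 (final devoicing): /b/ is a voiced obstruent in word-final position, so it devoices to [p]. /filawietepemdub/ → filawietepemdup.

filawietepemdup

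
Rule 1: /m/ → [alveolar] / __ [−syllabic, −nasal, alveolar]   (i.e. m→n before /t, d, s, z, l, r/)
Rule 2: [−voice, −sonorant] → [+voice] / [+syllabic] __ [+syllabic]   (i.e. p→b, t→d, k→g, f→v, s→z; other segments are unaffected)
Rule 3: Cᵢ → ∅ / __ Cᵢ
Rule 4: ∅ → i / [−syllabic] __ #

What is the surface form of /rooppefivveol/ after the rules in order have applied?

Rule 1 (nasal place assimilation): no segment meets the environment; /rooppefivveol/ is unchanged.
Rule 2 (intervocalic voicing): /f/ is a voiceless obstruent between vowels /e/ and /i/, so it voices to [v]. /rooppefivveol/ → rooppevivveol.
Rule 3 (degemination): /pp/ is a geminate; the first /p/ deletes. /vv/ is a geminate; the first /v/ deletes. /rooppevivveol/ → roopeviveol.
Rule 4 (final i-epenthesis): the form ends in the consonant /l/, so [i] is inserted word-finally. /roopeviveol/ → roopeviveoli.

roopeviveoli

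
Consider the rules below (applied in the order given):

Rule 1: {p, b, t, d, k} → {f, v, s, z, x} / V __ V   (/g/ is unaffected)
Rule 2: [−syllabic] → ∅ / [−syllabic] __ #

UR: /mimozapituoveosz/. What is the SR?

Rule 1 (intervocalic spirantization): /p/ is a stop between vowels /a/ and /i/, so it spirantizes to the fricative [f]. /t/ is a stop between vowels /i/ and /u/, so it spirantizes to the fricative [s]. /mimozapituoveosz/ → mimozafisuoveosz.
Rule 2 (final cluster simplification): /z/ is the second consonant of a word-final cluster /sz/, so it deletes. /mimozafisuoveosz/ → mimozafisuoveos.

mimozafisuoveos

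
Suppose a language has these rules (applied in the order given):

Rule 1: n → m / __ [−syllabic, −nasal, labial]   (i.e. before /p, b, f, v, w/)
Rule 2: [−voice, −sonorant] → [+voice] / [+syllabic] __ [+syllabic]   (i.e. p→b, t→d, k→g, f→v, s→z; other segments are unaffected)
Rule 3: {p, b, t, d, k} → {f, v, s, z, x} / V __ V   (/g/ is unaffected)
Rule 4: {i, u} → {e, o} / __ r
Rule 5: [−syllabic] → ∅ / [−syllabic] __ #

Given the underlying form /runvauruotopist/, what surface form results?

rumvaoruozovis

Rule 1 (nasal place assimilation): /n/ precedes the labial consonant /v/, so it assimilates in place to [m]. /runvauruotopist/ → rumvauruotopist.
Rule 2 (intervocalic voicing): /t/ is a voiceless obstruent between vowels /o/ and /o/, so it voices to [d]. /p/ is a voiceless obstruent between vowels /o/ and /i/, so it voices to [b]. /rumvauruotopist/ → rumvauruodobist.
Rule 3 (intervocalic spirantization): /d/ is a stop between vowels /o/ and /o/, so it spirantizes to the fricative [z]. /b/ is a stop between vowels /o/ and /i/, so it spirantizes to the fricative [v]. /rumvauruodobist/ → rumvauruozovist.
Rule 4 (pre-rhotic lowering): /u/ is a high vowel immediately before /r/, so it lowers to [o]. /rumvauruozovist/ → rumvaoruozovist.
Rule 5 (final cluster simplification): /t/ is the second consonant of a word-final cluster /st/, so it deletes. /rumvaoruozovist/ → rumvaoruozovis.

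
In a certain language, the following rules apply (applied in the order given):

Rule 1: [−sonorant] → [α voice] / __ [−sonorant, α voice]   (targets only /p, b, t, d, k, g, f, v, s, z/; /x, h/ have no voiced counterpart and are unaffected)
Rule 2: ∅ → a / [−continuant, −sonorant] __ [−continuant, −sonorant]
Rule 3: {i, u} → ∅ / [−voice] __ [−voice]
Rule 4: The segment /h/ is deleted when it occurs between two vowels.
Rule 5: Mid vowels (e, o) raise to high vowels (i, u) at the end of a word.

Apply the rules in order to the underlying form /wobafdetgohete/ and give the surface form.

wobavdedagoeti

Rule 1 (regressive voicing assimilation): /f/ precedes the voiced obstruent /d/, so it voices to [v] by assimilation. /t/ precedes the voiced obstruent /g/, so it voices to [d] by assimilation. /wobafdetgohete/ → wobavdedgohete.
Rule 2 (stop-cluster a-epenthesis): /d/ and /g/ form a stop–stop cluster, so [a] is inserted between them. /wobavdedgohete/ → wobavdedagohete.
Rule 3 (high vowel syncope): no segment meets the environment; /wobavdedagohete/ is unchanged.
Rule 4 (intervocalic h-deletion): /h/ occurs between vowels /o/ and /e/, so it deletes. /wobavdedagohete/ → wobavdedagoete.
Rule 5 (final vowel raising): /e/ is a mid vowel in word-final position, so it raises to [i]. /wobavdedagoete/ → wobavdedagoeti.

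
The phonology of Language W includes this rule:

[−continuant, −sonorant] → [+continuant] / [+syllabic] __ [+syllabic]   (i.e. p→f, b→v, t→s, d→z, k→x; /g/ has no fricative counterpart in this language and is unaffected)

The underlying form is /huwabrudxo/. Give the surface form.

No segment of /huwabrudxo/ meets the structural description of the rule, so the form surfaces unchanged.

huwabrudxo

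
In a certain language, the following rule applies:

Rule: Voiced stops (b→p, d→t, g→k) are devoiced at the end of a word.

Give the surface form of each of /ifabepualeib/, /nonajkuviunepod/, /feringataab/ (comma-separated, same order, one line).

ifabepualeip, nonajkuviunepot, feringataap

/ifabepualeib/: /b/ is a voiced stop in word-final position, so it devoices to [p]. → [ifabepualeip].
/nonajkuviunepod/: /d/ is a voiced stop in word-final position, so it devoices to [t]. → [nonajkuviunepot].
/feringataab/: /b/ is a voiced stop in word-final position, so it devoices to [p]. → [feringataap].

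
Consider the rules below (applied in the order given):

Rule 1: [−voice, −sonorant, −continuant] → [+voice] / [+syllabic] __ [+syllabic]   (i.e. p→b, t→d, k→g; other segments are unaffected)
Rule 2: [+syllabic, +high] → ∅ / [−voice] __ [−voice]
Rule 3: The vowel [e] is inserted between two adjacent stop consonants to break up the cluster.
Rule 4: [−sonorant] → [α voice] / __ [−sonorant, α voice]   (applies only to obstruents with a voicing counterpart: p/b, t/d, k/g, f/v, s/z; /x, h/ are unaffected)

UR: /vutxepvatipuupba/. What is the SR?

vutxebvadibuupeba

Rule 1 (intervocalic voicing): /t/ is a voiceless stop between vowels /a/ and /i/, so it voices to [d]. /p/ is a voiceless stop between vowels /i/ and /u/, so it voices to [b]. /vutxepvatipuupba/ → vutxepvadibuupba.
Rule 2 (high vowel syncope): no segment meets the environment; /vutxepvadibuupba/ is unchanged.
Rule 3 (stop-cluster e-epenthesis): /p/ and /b/ form a stop–stop cluster, so [e] is inserted between them. /vutxepvadibuupba/ → vutxepvadibuupeba.
Rule 4 (regressive voicing assimilation): /p/ precedes the voiced obstruent /v/, so it voices to [b] by assimilation. /vutxepvadibuupeba/ → vutxebvadibuupeba.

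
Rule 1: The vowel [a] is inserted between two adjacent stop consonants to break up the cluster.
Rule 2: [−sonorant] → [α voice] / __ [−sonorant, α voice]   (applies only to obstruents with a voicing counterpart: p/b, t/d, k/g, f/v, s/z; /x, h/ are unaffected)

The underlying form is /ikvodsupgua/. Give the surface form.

Rule 1 (stop-cluster a-epenthesis): /p/ and /g/ form a stop–stop cluster, so [a] is inserted between them. /ikvodsupgua/ → ikvodsupagua.
Rule 2 (regressive voicing assimilation): /k/ precedes the voiced obstruent /v/, so it voices to [g] by assimilation. /d/ precedes the voiceless obstruent /s/, so it devoices to [t] by assimilation. /ikvodsupagua/ → igvotsupagua.

igvotsupagua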